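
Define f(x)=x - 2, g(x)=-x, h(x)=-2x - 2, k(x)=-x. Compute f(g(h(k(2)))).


k(2) = -2
h(-2) = 2
g(2) = -2
f(-2) = -4

-4


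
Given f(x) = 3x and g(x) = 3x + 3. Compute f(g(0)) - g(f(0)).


f(g(0)) = 9
g(f(0)) = 3
Difference = 6

6


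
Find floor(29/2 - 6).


29/2 = 14.5
14.5 - 6 = 8.5
floor(8.5) = 8

8


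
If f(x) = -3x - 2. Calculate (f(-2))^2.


f(-2) = 4
(4)^2 = 16

16


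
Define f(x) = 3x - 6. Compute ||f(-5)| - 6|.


f(-5) = -21
|-21| = 21
|21 - 6| = 15

15


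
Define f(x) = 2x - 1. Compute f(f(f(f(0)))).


-15


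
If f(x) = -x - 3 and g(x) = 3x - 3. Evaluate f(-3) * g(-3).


f(-3) = 0
g(-3) = -12
Product = 0

0


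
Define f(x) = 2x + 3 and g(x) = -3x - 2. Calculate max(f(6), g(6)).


f(6) = 15
g(6) = -20
max = 15

15


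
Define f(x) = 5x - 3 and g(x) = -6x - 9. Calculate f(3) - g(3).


f(3) = 12
g(3) = -27
Difference = 39

39


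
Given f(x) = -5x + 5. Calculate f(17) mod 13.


11


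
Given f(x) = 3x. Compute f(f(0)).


f(0) = 0
f(0) = 0

0


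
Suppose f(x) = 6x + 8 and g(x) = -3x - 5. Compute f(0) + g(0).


f(0) = 8
g(0) = -5
Sum = 3

3


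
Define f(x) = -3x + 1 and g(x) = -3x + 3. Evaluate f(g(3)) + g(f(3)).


46


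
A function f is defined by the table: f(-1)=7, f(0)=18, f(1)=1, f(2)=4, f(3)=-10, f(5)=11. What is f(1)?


Reading from the table at x = 1

1


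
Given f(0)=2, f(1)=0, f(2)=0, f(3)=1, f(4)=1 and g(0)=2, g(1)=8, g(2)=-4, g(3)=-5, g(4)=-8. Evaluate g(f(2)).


f(2) = 0
g(0) = 2

2


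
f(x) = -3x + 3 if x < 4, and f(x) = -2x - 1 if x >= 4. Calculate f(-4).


-4 satisfies x < 4
f(-4) = 15

15


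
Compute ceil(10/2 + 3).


10/2 = 5
5 + 3 = 8
ceil(8) = 8

8


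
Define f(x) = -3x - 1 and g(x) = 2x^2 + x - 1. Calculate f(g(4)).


g(4) = 35
f(35) = -106

-106


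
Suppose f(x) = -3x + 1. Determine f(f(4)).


f(4) = -11
f(-11) = 34

34


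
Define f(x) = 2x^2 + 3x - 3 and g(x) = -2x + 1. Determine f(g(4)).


g(4) = -7
f(-7) = 2*(-7)^2 + 3*(-7) - 3 = 74

74


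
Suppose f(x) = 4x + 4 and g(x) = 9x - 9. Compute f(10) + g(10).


f(10) = 44
g(10) = 81
Sum = 125

125


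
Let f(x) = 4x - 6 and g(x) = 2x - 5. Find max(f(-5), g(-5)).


-15


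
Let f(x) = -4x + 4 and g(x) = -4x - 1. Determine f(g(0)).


8


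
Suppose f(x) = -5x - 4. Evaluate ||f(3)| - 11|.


f(3) = -19
|-19| = 19
|19 - 11| = 8

8


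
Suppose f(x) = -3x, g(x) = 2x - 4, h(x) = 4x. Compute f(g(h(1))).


h(1) = 4
g(4) = 4
f(4) = -12

-12


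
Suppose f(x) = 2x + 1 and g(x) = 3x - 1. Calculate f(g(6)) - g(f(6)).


-3


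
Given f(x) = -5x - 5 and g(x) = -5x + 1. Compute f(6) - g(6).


f(6) = -35
g(6) = -29
Difference = -6

-6


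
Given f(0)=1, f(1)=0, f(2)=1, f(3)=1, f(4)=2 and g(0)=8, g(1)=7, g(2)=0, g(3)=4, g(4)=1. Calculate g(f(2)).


f(2) = 1
g(1) = 7

7


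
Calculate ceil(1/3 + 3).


1/3 = 0.3333
0.3333 + 3 = 3.3333
ceil(3.3333) = 4

4


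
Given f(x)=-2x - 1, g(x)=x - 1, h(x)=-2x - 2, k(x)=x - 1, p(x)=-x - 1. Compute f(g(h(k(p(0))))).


p(0) = -1
k(-1) = -2
h(-2) = 2
g(2) = 1
f(1) = -3

-3


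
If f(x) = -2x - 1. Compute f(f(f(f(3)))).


53


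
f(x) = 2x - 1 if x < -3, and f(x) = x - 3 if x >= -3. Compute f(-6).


-6 satisfies x < -3
f(-6) = -13

-13


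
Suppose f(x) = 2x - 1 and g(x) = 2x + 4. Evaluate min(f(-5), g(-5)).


f(-5) = -11
g(-5) = -6
min = -11

-11


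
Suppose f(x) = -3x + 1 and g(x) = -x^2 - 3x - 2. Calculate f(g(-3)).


g(-3) = -2
f(-2) = 7

7


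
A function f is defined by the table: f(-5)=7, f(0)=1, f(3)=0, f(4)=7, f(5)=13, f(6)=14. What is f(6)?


14


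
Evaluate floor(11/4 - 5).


11/4 = 2.75
2.75 - 5 = -2.25
floor(-2.25) = -3

-3


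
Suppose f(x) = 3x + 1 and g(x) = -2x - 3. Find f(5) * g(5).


f(5) = 16
g(5) = -13
Product = -208

-208


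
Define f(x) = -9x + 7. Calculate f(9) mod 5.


f(9) = -74
-74 mod 5 = 1

1


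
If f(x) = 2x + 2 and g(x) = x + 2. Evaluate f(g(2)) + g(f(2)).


f(g(2)) = 10
g(f(2)) = 8
Sum = 18

18


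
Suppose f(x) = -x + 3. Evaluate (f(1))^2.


f(1) = 2
(2)^2 = 4

4


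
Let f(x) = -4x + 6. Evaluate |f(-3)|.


f(-3) = 18
|18| = 18

18


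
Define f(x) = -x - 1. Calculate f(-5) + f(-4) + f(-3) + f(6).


f(-5) = 4
f(-4) = 3
f(-3) = 2
f(6) = -7
Sum = 2

2


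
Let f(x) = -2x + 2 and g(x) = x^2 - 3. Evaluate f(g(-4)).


g(-4) = 13
f(13) = -24

-24


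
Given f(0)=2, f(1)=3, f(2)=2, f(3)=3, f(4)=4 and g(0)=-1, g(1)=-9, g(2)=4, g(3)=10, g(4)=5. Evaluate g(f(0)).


f(0) = 2
g(2) = 4

4


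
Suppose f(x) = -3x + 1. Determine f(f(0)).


f(0) = 1
f(1) = -2

-2


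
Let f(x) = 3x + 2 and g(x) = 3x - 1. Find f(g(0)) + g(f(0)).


4


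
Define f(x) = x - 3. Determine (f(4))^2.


f(4) = 1
(1)^2 = 1

1


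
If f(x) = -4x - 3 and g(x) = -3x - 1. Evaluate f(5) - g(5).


f(5) = -23
g(5) = -16
Difference = -7

-7


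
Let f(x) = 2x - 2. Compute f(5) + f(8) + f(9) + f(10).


f(5) = 8
f(8) = 14
f(9) = 16
f(10) = 18
Sum = 56

56


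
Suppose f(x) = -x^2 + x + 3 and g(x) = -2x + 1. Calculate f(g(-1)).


g(-1) = 3
f(3) = (-1)*(3)^2 + 1*(3) + 3 = -3

-3


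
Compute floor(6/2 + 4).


7


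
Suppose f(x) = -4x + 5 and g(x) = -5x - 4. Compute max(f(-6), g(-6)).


29


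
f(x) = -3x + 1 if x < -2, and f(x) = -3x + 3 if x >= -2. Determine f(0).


3


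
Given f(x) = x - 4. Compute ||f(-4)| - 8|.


f(-4) = -8
|-8| = 8
|8 - 8| = 0

0


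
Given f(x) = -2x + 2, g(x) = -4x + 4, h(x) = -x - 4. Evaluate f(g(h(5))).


-78


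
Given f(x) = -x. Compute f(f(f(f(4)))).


f(4) = -4
f(-4) = 4
f(4) = -4
f(-4) = 4

4


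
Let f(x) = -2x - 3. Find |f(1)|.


f(1) = -5
|-5| = 5

5


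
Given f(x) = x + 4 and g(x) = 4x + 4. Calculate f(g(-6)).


-16


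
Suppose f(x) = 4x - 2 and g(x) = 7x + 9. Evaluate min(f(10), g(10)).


f(10) = 38
g(10) = 79
min = 38

38


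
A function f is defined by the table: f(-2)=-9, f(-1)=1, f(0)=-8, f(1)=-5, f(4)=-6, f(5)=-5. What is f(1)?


Reading from the table at x = 1

-5


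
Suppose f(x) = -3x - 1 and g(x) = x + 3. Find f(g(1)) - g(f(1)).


-12


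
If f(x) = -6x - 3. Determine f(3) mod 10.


f(3) = -21
-21 mod 10 = 9

9


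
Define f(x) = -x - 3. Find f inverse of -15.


Solve -x - 3 = -15
x = (-15 + 3) / (-1) = 12

12


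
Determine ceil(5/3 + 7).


5/3 = 1.6667
1.6667 + 7 = 8.6667
ceil(8.6667) = 9

9


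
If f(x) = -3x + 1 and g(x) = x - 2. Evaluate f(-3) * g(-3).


f(-3) = 10
g(-3) = -5
Product = -50

-50


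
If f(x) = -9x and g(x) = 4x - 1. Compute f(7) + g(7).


f(7) = -63
g(7) = 27
Sum = -36

-36


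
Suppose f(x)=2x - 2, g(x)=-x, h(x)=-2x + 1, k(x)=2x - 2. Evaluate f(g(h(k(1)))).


k(1) = 0
h(0) = 1
g(1) = -1
f(-1) = -4

-4


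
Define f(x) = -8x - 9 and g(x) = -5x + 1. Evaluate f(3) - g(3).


f(3) = -33
g(3) = -14
Difference = -19

-19


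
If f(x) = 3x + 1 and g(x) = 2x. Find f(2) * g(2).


f(2) = 7
g(2) = 4
Product = 28

28


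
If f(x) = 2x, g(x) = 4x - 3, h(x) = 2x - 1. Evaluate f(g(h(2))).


h(2) = 3
g(3) = 9
f(9) = 18

18


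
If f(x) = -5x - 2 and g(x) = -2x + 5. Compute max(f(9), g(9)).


-13


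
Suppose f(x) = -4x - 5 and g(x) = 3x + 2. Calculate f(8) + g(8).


-11


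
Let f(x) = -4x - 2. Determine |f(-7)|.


f(-7) = 26
|26| = 26

26


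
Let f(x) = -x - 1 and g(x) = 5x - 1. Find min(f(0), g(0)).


-1


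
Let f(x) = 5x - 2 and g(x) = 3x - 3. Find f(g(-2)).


-47


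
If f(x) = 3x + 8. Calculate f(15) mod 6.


f(15) = 53
53 mod 6 = 5

5


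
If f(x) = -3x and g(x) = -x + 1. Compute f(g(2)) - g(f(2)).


f(g(2)) = 3
g(f(2)) = 7
Difference = -4

-4


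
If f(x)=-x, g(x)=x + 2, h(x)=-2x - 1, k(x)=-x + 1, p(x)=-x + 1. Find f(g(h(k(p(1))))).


p(1) = 0
k(0) = 1
h(1) = -3
g(-3) = -1
f(-1) = 1

1


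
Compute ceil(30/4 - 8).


30/4 = 7.5
7.5 - 8 = -0.5
ceil(-0.5) = 0

0


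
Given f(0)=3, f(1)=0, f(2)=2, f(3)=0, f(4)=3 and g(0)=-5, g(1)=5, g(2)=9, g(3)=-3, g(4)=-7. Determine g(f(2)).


9


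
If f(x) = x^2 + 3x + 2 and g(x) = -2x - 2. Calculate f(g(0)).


g(0) = -2
f(-2) = 1*(-2)^2 + 3*(-2) + 2 = 0

0


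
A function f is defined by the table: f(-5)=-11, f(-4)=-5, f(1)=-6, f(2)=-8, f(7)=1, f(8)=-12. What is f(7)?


1


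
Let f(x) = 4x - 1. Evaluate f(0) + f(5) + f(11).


f(0) = -1
f(5) = 19
f(11) = 43
Sum = 61

61


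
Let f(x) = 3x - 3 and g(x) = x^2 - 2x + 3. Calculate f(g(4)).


g(4) = 11
f(11) = 30

30


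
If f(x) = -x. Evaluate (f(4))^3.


f(4) = -4
(-4)^3 = -64

-64


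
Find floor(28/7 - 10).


28/7 = 4
4 - 10 = -6
floor(-6) = -6

-6


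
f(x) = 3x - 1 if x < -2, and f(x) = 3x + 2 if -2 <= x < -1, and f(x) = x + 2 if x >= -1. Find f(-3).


-3 satisfies x < -2
f(-3) = -10

-10


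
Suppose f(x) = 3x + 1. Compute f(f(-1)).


-5


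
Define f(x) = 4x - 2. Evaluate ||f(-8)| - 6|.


f(-8) = -34
|-34| = 34
|34 - 6| = 28

28


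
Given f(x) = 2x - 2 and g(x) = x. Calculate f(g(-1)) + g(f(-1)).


f(g(-1)) = -4
g(f(-1)) = -4
Sum = -8

-8


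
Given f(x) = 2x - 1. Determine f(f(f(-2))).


f(-2) = -5
f(-5) = -11
f(-11) = -23

-23


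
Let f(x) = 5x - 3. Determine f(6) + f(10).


f(6) = 27
f(10) = 47
Sum = 74

74


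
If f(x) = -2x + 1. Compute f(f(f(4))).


f(4) = -7
f(-7) = 15
f(15) = -29

-29


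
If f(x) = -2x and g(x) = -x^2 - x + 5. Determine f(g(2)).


g(2) = -1
f(-1) = 2

2


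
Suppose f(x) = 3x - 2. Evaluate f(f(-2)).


f(-2) = -8
f(-8) = -26

-26


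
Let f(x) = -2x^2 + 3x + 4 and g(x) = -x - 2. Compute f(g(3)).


g(3) = -5
f(-5) = (-2)*(-5)^2 + 3*(-5) + 4 = -61

-61


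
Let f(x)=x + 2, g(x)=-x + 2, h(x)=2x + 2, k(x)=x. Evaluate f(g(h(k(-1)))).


k(-1) = -1
h(-1) = 0
g(0) = 2
f(2) = 4

4


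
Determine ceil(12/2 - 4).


12/2 = 6
6 - 4 = 2
ceil(2) = 2

2


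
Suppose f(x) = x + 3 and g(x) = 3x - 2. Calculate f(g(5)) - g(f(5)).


f(g(5)) = 16
g(f(5)) = 22
Difference = -6

-6


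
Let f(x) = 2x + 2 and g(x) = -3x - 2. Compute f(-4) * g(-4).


f(-4) = -6
g(-4) = 10
Product = -60

-60


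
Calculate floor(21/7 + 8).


21/7 = 3
3 + 8 = 11
floor(11) = 11

11


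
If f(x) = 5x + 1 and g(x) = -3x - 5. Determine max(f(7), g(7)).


f(7) = 36
g(7) = -26
max = 36

36


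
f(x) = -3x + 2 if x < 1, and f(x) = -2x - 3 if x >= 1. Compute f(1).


1 satisfies x >= 1
f(1) = -5

-5


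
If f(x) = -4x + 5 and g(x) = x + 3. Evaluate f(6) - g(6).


f(6) = -19
g(6) = 9
Difference = -28

-28


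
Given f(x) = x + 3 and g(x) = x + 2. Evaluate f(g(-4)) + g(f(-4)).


f(g(-4)) = 1
g(f(-4)) = 1
Sum = 2

2


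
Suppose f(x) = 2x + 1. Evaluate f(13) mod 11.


f(13) = 27
27 mod 11 = 5

5


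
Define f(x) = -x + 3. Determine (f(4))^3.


f(4) = -1
(-1)^3 = -1

-1


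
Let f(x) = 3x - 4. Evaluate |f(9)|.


f(9) = 23
|23| = 23

23


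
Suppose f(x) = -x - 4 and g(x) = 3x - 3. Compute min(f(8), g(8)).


f(8) = -12
g(8) = 21
min = -12

-12


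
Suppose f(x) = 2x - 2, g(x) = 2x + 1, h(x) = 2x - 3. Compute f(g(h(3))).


h(3) = 3
g(3) = 7
f(7) = 12

12


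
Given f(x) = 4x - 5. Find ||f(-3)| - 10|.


f(-3) = -17
|-17| = 17
|17 - 10| = 7

7


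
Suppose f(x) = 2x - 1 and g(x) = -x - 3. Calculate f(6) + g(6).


f(6) = 11
g(6) = -9
Sum = 2

2


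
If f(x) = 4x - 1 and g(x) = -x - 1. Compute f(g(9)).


g(9) = -10
f(-10) = -41

-41


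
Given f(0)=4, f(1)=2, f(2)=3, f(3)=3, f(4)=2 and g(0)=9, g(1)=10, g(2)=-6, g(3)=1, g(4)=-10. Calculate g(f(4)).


f(4) = 2
g(2) = -6

-6


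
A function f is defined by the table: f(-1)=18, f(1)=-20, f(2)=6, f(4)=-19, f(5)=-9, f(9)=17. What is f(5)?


Reading from the table at x = 5

-9


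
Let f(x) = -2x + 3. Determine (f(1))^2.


f(1) = 1
(1)^2 = 1

1


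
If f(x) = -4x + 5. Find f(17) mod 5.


f(17) = -63
-63 mod 5 = 2

2


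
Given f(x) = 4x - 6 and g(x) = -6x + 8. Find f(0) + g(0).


f(0) = -6
g(0) = 8
Sum = 2

2


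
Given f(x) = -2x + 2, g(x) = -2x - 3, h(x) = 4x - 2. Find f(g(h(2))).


h(2) = 6
g(6) = -15
f(-15) = 32

32


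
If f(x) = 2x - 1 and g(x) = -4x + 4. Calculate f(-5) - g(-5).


f(-5) = -11
g(-5) = 24
Difference = -35

-35


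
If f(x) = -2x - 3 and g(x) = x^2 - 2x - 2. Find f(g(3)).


-5


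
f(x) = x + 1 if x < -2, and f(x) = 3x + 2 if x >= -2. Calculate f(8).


8 satisfies x >= -2
f(8) = 26

26


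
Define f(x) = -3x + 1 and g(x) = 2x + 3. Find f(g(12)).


-80


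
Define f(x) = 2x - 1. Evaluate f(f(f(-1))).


f(-1) = -3
f(-3) = -7
f(-7) = -15

-15


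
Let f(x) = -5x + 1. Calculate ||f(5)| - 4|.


f(5) = -24
|-24| = 24
|24 - 4| = 20

20


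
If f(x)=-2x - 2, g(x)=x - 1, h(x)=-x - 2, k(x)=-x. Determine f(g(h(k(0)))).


k(0) = 0
h(0) = -2
g(-2) = -3
f(-3) = 4

4


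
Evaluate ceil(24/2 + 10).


24/2 = 12
12 + 10 = 22
ceil(22) = 22

22


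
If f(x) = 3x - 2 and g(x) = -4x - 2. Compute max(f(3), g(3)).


7


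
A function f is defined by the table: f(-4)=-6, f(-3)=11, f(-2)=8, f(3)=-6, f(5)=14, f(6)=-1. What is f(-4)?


Reading from the table at x = -4

-6


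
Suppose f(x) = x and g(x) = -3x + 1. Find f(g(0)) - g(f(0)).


0


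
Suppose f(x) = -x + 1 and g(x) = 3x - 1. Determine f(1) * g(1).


f(1) = 0
g(1) = 2
Product = 0

0


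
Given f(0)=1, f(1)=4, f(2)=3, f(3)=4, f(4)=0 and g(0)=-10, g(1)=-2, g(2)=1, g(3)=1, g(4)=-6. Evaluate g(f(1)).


f(1) = 4
g(4) = -6

-6


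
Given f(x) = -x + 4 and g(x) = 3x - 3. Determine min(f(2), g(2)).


f(2) = 2
g(2) = 3
min = 2

2


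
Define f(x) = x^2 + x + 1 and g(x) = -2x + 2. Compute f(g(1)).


1


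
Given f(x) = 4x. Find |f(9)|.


f(9) = 36
|36| = 36

36


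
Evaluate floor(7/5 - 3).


-2


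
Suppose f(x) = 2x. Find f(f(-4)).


f(-4) = -8
f(-8) = -16

-16


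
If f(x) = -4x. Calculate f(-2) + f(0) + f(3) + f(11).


f(-2) = 8
f(0) = 0
f(3) = -12
f(11) = -44
Sum = -48

-48


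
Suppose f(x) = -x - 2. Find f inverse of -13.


Solve -x - 2 = -13
x = (-13 + 2) / (-1) = 11

11


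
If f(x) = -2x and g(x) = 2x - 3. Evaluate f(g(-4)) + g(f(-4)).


f(g(-4)) = 22
g(f(-4)) = 13
Sum = 35

35


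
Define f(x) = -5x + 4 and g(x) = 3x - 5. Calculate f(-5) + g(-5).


f(-5) = 29
g(-5) = -20
Sum = 9

9


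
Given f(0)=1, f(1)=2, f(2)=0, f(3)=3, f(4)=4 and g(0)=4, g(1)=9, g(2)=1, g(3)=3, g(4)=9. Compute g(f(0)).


9


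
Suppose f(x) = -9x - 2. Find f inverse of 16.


-2


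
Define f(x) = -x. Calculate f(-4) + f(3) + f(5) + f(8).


-12


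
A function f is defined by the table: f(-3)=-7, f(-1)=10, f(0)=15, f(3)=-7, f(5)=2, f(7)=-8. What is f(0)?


Reading from the table at x = 0

15


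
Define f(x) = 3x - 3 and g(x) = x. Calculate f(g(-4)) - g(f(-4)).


f(g(-4)) = -15
g(f(-4)) = -15
Difference = 0

0


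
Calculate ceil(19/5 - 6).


19/5 = 3.8
3.8 - 6 = -2.2
ceil(-2.2) = -2

-2


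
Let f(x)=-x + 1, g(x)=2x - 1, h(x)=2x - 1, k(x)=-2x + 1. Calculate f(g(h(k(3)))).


k(3) = -5
h(-5) = -11
g(-11) = -23
f(-23) = 24

24


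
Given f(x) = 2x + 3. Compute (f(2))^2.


f(2) = 7
(7)^2 = 49

49


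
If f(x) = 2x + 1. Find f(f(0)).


f(0) = 1
f(1) = 3

3


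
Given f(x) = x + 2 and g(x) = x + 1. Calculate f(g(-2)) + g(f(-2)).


f(g(-2)) = 1
g(f(-2)) = 1
Sum = 2

2


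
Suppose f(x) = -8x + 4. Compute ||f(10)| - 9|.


f(10) = -76
|-76| = 76
|76 - 9| = 67

67


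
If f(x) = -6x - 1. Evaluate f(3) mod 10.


f(3) = -19
-19 mod 10 = 1

1


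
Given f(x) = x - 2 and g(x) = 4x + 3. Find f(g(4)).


g(4) = 19
f(19) = 17

17


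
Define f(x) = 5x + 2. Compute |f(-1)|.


f(-1) = -3
|-3| = 3

3


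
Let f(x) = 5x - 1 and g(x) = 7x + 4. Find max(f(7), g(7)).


f(7) = 34
g(7) = 53
max = 53

53


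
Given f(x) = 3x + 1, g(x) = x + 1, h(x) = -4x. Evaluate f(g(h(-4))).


h(-4) = 16
g(16) = 17
f(17) = 52

52


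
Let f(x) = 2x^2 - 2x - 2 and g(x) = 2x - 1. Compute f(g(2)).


g(2) = 3
f(3) = 2*(3)^2 - 2*(3) - 2 = 10

10


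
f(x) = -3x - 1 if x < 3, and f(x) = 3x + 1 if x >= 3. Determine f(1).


-4


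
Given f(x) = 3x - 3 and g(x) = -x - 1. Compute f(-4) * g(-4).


-45


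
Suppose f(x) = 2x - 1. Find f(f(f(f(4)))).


49


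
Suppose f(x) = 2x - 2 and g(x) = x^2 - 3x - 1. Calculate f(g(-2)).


g(-2) = 9
f(9) = 16

16


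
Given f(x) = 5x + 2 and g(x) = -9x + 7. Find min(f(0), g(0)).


f(0) = 2
g(0) = 7
min = 2

2


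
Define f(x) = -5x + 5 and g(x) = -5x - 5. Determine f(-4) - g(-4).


f(-4) = 25
g(-4) = 15
Difference = 10

10


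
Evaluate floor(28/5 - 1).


4


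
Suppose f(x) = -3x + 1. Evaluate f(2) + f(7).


-25


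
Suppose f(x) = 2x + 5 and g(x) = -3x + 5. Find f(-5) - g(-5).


f(-5) = -5
g(-5) = 20
Difference = -25

-25


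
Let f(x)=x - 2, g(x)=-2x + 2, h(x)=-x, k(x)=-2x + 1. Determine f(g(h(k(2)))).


k(2) = -3
h(-3) = 3
g(3) = -4
f(-4) = -6

-6


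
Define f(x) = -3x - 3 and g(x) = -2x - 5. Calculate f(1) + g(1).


f(1) = -6
g(1) = -7
Sum = -13

-13


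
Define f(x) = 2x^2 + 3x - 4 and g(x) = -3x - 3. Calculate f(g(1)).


g(1) = -6
f(-6) = 2*(-6)^2 + 3*(-6) - 4 = 50

50


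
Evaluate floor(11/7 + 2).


3


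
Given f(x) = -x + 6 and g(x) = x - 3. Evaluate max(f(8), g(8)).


f(8) = -2
g(8) = 5
max = 5

5


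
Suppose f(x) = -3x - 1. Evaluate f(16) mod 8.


f(16) = -49
-49 mod 8 = 7

7


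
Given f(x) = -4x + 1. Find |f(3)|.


f(3) = -11
|-11| = 11

11


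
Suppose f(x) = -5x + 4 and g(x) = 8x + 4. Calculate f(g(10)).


g(10) = 84
f(84) = -416

-416


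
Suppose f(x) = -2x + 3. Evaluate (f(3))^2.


9


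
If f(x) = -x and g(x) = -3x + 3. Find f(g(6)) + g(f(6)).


f(g(6)) = 15
g(f(6)) = 21
Sum = 36

36


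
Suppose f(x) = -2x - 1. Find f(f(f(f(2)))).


37


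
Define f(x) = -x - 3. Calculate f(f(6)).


f(6) = -9
f(-9) = 6

6


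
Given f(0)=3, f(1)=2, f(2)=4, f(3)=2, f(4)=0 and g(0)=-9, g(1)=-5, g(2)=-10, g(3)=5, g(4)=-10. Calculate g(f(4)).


f(4) = 0
g(0) = -9

-9


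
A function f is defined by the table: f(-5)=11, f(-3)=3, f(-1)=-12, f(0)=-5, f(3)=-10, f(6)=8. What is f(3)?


Reading from the table at x = 3

-10


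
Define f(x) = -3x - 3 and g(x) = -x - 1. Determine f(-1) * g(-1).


f(-1) = 0
g(-1) = 0
Product = 0

0


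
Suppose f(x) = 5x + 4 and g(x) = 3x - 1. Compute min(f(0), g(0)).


f(0) = 4
g(0) = -1
min = -1

-1


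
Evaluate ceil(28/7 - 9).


28/7 = 4
4 - 9 = -5
ceil(-5) = -5

-5


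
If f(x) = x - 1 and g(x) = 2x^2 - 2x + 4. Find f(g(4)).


g(4) = 28
f(28) = 27

27


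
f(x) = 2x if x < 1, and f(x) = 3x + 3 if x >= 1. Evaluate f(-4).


-4 satisfies x < 1
f(-4) = -8

-8


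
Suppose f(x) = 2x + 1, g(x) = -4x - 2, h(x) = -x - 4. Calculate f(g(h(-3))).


5


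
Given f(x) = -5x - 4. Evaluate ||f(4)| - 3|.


f(4) = -24
|-24| = 24
|24 - 3| = 21

21


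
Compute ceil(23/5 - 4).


1


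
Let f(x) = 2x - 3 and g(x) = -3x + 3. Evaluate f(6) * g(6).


-135


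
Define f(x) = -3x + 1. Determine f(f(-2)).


-20


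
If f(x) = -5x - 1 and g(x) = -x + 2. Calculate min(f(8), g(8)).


-41


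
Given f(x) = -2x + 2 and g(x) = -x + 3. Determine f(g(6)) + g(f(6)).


21


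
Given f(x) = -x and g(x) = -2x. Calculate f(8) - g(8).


8


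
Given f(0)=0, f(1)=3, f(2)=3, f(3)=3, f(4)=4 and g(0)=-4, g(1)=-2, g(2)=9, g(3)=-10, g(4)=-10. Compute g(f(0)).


f(0) = 0
g(0) = -4

-4


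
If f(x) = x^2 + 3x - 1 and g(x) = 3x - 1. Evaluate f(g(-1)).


g(-1) = -4
f(-4) = 1*(-4)^2 + 3*(-4) - 1 = 3

3


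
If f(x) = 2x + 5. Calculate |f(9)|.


f(9) = 23
|23| = 23

23


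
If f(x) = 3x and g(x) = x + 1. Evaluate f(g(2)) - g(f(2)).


2


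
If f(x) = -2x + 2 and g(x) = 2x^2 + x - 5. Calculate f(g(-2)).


g(-2) = 1
f(1) = 0

0


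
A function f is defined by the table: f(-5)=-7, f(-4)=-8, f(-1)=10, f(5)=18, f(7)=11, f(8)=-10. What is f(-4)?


Reading from the table at x = -4

-8


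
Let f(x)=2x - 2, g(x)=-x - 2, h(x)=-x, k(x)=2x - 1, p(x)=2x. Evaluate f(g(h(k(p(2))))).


p(2) = 4
k(4) = 7
h(7) = -7
g(-7) = 5
f(5) = 8

8


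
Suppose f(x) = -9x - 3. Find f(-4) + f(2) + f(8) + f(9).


-147


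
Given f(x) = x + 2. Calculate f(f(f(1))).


f(1) = 3
f(3) = 5
f(5) = 7

7


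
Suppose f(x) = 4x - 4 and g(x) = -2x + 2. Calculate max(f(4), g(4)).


f(4) = 12
g(4) = -6
max = 12

12


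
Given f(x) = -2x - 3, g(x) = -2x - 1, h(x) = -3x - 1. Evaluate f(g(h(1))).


h(1) = -4
g(-4) = 7
f(7) = -17

-17


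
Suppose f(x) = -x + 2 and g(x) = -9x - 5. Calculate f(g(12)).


g(12) = -113
f(-113) = 115

115


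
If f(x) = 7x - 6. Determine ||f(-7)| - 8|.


f(-7) = -55
|-55| = 55
|55 - 8| = 47

47


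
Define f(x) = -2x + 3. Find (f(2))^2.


f(2) = -1
(-1)^2 = 1

1


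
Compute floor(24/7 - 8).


24/7 = 3.4286
3.4286 - 8 = -4.5714
floor(-4.5714) = -5

-5


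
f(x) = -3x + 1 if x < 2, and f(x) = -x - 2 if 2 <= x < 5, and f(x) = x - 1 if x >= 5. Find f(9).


8


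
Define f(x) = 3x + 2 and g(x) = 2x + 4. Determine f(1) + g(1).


f(1) = 5
g(1) = 6
Sum = 11

11


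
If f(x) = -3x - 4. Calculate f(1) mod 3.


f(1) = -7
-7 mod 3 = 2

2


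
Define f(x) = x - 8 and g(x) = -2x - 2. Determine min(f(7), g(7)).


f(7) = -1
g(7) = -16
min = -16

-16


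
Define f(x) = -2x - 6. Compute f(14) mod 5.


f(14) = -34
-34 mod 5 = 1

1


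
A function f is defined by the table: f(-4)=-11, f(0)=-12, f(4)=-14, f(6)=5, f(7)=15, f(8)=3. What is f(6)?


Reading from the table at x = 6

5


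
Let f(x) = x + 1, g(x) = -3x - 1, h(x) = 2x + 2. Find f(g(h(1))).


h(1) = 4
g(4) = -13
f(-13) = -12

-12


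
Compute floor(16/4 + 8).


16/4 = 4
4 + 8 = 12
floor(12) = 12

12


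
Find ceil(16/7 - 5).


16/7 = 2.2857
2.2857 - 5 = -2.7143
ceil(-2.7143) = -2

-2


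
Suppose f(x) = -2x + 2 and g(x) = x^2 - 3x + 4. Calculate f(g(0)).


-6


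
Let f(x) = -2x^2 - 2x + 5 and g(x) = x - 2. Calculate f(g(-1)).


-7


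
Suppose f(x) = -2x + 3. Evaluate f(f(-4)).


f(-4) = 11
f(11) = -19

-19


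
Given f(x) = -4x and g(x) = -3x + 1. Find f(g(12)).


140


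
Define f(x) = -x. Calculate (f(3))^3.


f(3) = -3
(-3)^3 = -27

-27


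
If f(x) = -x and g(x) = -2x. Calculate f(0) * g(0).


0


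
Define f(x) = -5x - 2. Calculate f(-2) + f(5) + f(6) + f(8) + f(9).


f(-2) = 8
f(5) = -27
f(6) = -32
f(8) = -42
f(9) = -47
Sum = -140

-140


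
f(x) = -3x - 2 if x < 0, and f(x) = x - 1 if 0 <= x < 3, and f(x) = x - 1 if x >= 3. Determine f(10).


10 satisfies x >= 3
f(10) = 9

9


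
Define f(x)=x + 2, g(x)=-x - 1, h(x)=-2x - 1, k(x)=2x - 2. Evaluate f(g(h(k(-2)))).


k(-2) = -6
h(-6) = 11
g(11) = -12
f(-12) = -10

-10


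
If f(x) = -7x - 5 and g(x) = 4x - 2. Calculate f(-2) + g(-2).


f(-2) = 9
g(-2) = -10
Sum = -1

-1


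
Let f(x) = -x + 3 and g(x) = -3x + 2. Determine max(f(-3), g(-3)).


f(-3) = 6
g(-3) = 11
max = 11

11


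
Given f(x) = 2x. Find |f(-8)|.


f(-8) = -16
|-16| = 16

16


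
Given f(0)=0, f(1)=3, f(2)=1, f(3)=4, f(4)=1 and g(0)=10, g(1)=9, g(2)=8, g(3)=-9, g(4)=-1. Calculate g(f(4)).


f(4) = 1
g(1) = 9

9


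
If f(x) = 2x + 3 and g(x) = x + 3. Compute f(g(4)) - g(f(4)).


f(g(4)) = 17
g(f(4)) = 14
Difference = 3

3


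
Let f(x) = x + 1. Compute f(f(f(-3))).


f(-3) = -2
f(-2) = -1
f(-1) = 0

0


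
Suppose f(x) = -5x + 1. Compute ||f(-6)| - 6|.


f(-6) = 31
|31| = 31
|31 - 6| = 25

25


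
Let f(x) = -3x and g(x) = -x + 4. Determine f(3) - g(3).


f(3) = -9
g(3) = 1
Difference = -10

-10


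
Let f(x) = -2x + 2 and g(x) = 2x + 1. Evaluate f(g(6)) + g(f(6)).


-43


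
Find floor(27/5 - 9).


27/5 = 5.4
5.4 - 9 = -3.6
floor(-3.6) = -4

-4


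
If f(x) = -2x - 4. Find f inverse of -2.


Solve -2x - 4 = -2
x = (-2 + 4) / (-2) = -1

-1


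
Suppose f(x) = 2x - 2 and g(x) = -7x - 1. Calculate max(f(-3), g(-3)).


f(-3) = -8
g(-3) = 20
max = 20

20


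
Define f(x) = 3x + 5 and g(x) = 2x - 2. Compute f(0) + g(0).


f(0) = 5
g(0) = -2
Sum = 3

3


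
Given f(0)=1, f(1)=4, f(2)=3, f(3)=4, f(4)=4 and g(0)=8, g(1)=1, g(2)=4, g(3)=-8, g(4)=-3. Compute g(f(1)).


-3


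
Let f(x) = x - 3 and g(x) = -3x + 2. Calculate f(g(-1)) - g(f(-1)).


f(g(-1)) = 2
g(f(-1)) = 14
Difference = -12

-12


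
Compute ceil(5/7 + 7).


5/7 = 0.7143
0.7143 + 7 = 7.7143
ceil(7.7143) = 8

8


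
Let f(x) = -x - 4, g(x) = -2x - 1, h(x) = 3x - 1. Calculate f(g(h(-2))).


h(-2) = -7
g(-7) = 13
f(13) = -17

-17


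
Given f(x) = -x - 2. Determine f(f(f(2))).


-4


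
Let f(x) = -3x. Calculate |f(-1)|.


3


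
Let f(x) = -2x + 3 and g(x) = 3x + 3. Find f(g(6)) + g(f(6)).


-63


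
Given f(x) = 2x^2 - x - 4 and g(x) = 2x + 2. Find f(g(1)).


24


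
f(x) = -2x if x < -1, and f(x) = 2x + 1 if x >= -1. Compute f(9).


9 satisfies x >= -1
f(9) = 19

19


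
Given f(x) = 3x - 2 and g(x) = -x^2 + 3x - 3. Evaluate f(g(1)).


g(1) = -1
f(-1) = -5

-5


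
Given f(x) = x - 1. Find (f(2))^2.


f(2) = 1
(1)^2 = 1

1


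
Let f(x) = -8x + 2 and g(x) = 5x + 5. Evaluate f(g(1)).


g(1) = 10
f(10) = -78

-78


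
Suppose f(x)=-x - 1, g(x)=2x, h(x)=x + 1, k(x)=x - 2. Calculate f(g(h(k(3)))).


-5


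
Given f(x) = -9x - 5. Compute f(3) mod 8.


f(3) = -32
-32 mod 8 = 0

0


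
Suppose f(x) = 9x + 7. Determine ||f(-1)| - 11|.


f(-1) = -2
|-2| = 2
|2 - 11| = 9

9


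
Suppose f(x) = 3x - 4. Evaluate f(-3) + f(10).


f(-3) = -13
f(10) = 26
Sum = 13

13


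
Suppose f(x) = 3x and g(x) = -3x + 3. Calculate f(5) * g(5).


f(5) = 15
g(5) = -12
Product = -180

-180


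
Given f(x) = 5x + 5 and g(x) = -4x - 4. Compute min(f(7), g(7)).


-32


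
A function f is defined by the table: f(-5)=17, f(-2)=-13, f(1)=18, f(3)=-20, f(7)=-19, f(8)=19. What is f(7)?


Reading from the table at x = 7

-19


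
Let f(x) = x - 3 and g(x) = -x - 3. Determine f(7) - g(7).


14


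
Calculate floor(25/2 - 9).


25/2 = 12.5
12.5 - 9 = 3.5
floor(3.5) = 3

3


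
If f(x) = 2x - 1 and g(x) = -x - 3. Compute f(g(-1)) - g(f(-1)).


-5


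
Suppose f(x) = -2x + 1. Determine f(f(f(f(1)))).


f(1) = -1
f(-1) = 3
f(3) = -5
f(-5) = 11

11


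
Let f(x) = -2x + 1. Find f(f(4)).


f(4) = -7
f(-7) = 15

15


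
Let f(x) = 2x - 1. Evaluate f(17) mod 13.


f(17) = 33
33 mod 13 = 7

7


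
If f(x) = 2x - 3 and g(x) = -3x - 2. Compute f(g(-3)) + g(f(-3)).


f(g(-3)) = 11
g(f(-3)) = 25
Sum = 36

36


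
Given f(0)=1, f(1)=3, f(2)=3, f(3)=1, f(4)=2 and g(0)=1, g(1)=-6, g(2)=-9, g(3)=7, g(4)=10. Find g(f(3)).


f(3) = 1
g(1) = -6

-6


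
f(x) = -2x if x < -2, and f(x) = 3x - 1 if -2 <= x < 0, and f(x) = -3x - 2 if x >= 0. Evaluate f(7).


-23


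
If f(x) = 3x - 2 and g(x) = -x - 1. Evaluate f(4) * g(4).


f(4) = 10
g(4) = -5
Product = -50

-50


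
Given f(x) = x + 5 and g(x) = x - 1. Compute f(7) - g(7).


f(7) = 12
g(7) = 6
Difference = 6

6


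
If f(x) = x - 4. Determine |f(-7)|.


f(-7) = -11
|-11| = 11

11


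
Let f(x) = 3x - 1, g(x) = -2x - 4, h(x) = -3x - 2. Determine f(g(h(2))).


h(2) = -8
g(-8) = 12
f(12) = 35

35


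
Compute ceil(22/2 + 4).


15


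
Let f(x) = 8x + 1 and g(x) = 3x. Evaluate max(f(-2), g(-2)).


f(-2) = -15
g(-2) = -6
max = -6

-6


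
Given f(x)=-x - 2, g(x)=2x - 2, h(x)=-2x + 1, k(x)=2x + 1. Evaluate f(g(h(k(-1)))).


k(-1) = -1
h(-1) = 3
g(3) = 4
f(4) = -6

-6


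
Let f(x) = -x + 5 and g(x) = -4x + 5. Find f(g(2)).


g(2) = -3
f(-3) = 8

8


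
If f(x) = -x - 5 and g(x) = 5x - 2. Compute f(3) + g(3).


5


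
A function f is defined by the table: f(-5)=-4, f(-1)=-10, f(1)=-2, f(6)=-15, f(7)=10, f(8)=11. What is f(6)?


Reading from the table at x = 6

-15


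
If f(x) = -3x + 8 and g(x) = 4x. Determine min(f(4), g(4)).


f(4) = -4
g(4) = 16
min = -4

-4


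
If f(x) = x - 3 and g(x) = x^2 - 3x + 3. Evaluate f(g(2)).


g(2) = 1
f(1) = -2

-2


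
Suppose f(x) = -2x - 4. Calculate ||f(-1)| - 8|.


f(-1) = -2
|-2| = 2
|2 - 8| = 6

6


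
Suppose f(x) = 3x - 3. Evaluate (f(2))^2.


f(2) = 3
(3)^2 = 9

9


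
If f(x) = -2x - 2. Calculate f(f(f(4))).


f(4) = -10
f(-10) = 18
f(18) = -38

-38


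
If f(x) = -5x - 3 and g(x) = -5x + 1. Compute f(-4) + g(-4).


f(-4) = 17
g(-4) = 21
Sum = 38

38


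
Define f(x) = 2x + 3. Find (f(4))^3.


f(4) = 11
(11)^3 = 1331

1331


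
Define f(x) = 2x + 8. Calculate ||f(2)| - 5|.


7


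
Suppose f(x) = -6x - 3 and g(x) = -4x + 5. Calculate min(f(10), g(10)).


f(10) = -63
g(10) = -35
min = -63

-63


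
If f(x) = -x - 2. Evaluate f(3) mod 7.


2


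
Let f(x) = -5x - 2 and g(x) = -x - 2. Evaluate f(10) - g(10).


f(10) = -52
g(10) = -12
Difference = -40

-40


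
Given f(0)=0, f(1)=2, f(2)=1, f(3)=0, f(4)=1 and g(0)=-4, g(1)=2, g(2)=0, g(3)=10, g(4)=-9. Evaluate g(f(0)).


-4


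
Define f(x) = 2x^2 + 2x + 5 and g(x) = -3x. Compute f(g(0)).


g(0) = 0
f(0) = 2*(0)^2 + 2*(0) + 5 = 5

5


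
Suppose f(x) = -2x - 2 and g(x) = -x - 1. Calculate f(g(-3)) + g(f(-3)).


-11


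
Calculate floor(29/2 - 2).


12


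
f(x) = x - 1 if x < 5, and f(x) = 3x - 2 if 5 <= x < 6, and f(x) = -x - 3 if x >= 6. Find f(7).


7 satisfies x >= 6
f(7) = -10

-10


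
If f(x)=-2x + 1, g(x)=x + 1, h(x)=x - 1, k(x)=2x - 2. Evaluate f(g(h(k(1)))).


k(1) = 0
h(0) = -1
g(-1) = 0
f(0) = 1

1


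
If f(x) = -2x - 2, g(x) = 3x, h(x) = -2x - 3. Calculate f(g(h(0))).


h(0) = -3
g(-3) = -9
f(-9) = 16

16


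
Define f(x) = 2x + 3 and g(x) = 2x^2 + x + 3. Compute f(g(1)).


g(1) = 6
f(6) = 15

15


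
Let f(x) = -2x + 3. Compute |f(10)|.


17


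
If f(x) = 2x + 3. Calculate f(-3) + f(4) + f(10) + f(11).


f(-3) = -3
f(4) = 11
f(10) = 23
f(11) = 25
Sum = 56

56


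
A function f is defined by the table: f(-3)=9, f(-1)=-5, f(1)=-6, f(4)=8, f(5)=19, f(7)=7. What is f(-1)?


Reading from the table at x = -1

-5


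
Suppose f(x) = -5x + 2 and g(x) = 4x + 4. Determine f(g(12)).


g(12) = 52
f(52) = -258

-258


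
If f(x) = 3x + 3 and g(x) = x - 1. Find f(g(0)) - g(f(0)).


f(g(0)) = 0
g(f(0)) = 2
Difference = -2

-2


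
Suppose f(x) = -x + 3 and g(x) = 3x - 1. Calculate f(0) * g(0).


f(0) = 3
g(0) = -1
Product = -3

-3


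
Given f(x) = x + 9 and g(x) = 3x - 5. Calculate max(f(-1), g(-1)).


f(-1) = 8
g(-1) = -8
max = 8

8


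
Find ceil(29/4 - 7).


29/4 = 7.25
7.25 - 7 = 0.25
ceil(0.25) = 1

1


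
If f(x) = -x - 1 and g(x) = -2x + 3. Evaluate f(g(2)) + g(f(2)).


f(g(2)) = 0
g(f(2)) = 9
Sum = 9

9


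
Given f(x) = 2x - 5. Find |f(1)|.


f(1) = -3
|-3| = 3

3


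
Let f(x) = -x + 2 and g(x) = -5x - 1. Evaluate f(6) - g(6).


f(6) = -4
g(6) = -31
Difference = 27

27


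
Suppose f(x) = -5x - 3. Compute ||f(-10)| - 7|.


f(-10) = 47
|47| = 47
|47 - 7| = 40

40


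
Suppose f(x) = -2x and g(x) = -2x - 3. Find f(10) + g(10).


f(10) = -20
g(10) = -23
Sum = -43

-43


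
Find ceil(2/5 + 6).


2/5 = 0.4
0.4 + 6 = 6.4
ceil(6.4) = 7

7


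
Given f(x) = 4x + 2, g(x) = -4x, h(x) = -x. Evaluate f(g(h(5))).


82


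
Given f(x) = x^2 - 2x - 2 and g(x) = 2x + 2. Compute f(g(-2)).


g(-2) = -2
f(-2) = 1*(-2)^2 - 2*(-2) - 2 = 6

6


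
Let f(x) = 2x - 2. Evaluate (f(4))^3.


216


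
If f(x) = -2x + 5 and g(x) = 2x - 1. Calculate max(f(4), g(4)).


f(4) = -3
g(4) = 7
max = 7

7


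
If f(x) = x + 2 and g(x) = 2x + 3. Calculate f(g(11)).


g(11) = 25
f(25) = 27

27


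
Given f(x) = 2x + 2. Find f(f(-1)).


f(-1) = 0
f(0) = 2

2


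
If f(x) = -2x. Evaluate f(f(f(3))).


f(3) = -6
f(-6) = 12
f(12) = -24

-24


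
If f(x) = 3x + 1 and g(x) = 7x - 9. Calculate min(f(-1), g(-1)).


f(-1) = -2
g(-1) = -16
min = -16

-16


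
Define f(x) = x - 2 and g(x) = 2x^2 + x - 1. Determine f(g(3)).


g(3) = 20
f(20) = 18

18


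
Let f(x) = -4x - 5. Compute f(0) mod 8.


f(0) = -5
-5 mod 8 = 3

3


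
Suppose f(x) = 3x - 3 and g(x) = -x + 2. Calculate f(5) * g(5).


-36


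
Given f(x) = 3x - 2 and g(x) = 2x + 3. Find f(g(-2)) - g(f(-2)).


f(g(-2)) = -5
g(f(-2)) = -13
Difference = 8

8


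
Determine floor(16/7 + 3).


16/7 = 2.2857
2.2857 + 3 = 5.2857
floor(5.2857) = 5

5


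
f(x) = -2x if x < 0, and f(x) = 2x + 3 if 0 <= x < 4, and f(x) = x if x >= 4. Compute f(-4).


-4 satisfies x < 0
f(-4) = 8

8


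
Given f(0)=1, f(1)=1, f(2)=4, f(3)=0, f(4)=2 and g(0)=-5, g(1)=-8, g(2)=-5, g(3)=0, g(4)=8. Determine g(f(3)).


f(3) = 0
g(0) = -5

-5


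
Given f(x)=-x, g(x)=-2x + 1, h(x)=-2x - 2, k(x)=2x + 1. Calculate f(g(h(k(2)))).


-25


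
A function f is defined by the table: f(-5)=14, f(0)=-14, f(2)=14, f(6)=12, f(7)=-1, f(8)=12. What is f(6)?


Reading from the table at x = 6

12


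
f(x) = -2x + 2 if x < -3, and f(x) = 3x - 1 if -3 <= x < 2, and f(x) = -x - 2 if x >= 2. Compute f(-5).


-5 satisfies x < -3
f(-5) = 12

12


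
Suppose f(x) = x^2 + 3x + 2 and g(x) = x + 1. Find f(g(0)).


g(0) = 1
f(1) = 1*(1)^2 + 3*(1) + 2 = 6

6


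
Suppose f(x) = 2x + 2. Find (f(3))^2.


f(3) = 8
(8)^2 = 64

64


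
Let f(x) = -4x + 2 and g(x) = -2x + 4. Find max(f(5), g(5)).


f(5) = -18
g(5) = -6
max = -6

-6


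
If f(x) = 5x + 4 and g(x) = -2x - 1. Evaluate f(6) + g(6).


f(6) = 34
g(6) = -13
Sum = 21

21


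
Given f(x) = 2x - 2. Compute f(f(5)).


f(5) = 8
f(8) = 14

14


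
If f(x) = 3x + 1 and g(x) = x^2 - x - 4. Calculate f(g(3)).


g(3) = 2
f(2) = 7

7


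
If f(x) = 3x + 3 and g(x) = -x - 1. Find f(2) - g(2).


f(2) = 9
g(2) = -3
Difference = 12

12


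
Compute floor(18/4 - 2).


18/4 = 4.5
4.5 - 2 = 2.5
floor(2.5) = 2

2


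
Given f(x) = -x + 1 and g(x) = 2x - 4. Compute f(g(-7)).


19


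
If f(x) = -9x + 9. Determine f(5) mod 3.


f(5) = -36
-36 mod 3 = 0

0


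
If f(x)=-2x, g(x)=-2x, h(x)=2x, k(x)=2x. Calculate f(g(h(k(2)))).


k(2) = 4
h(4) = 8
g(8) = -16
f(-16) = 32

32


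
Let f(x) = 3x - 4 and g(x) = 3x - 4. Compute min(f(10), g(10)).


f(10) = 26
g(10) = 26
min = 26

26


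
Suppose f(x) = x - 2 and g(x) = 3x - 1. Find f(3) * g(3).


8


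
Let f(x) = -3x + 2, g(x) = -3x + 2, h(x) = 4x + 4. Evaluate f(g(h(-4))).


h(-4) = -12
g(-12) = 38
f(38) = -112

-112


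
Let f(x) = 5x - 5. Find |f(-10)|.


55


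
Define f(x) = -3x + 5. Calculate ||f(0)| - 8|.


f(0) = 5
|5| = 5
|5 - 8| = 3

3


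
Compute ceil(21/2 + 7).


21/2 = 10.5
10.5 + 7 = 17.5
ceil(17.5) = 18

18


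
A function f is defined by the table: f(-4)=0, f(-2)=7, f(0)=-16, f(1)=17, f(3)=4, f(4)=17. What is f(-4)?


Reading from the table at x = -4

0


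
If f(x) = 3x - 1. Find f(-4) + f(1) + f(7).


f(-4) = -13
f(1) = 2
f(7) = 20
Sum = 9

9


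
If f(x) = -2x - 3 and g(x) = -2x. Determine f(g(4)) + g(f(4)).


f(g(4)) = 13
g(f(4)) = 22
Sum = 35

35


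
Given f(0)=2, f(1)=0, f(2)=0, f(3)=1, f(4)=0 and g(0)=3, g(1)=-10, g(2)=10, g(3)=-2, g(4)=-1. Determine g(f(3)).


f(3) = 1
g(1) = -10

-10


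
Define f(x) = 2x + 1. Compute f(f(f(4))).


f(4) = 9
f(9) = 19
f(19) = 39

39


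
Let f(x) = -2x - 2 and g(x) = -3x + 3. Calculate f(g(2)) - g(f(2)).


f(g(2)) = 4
g(f(2)) = 21
Difference = -17

-17


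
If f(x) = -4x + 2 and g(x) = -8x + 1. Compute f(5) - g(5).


f(5) = -18
g(5) = -39
Difference = 21

21


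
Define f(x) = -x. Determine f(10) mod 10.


f(10) = -10
-10 mod 10 = 0

0


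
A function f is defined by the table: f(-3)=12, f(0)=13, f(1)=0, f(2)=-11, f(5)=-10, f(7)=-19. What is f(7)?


-19


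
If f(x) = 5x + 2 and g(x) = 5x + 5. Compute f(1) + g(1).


f(1) = 7
g(1) = 10
Sum = 17

17


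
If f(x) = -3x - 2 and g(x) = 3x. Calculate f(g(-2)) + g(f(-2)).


28


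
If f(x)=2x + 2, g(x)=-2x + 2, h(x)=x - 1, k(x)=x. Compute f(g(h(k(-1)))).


k(-1) = -1
h(-1) = -2
g(-2) = 6
f(6) = 14

14


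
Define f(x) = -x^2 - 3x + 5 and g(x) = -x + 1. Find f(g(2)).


g(2) = -1
f(-1) = (-1)*(-1)^2 - 3*(-1) + 5 = 7

7


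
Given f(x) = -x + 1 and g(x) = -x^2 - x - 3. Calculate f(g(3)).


g(3) = -15
f(-15) = 16

16


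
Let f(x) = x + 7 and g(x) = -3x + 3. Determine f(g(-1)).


g(-1) = 6
f(6) = 13

13


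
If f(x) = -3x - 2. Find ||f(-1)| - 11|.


10


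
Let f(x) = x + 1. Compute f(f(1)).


f(1) = 2
f(2) = 3

3


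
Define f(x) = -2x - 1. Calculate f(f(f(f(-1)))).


f(-1) = 1
f(1) = -3
f(-3) = 5
f(5) = -11

-11


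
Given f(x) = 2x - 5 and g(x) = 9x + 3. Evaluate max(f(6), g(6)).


f(6) = 7
g(6) = 57
max = 57

57


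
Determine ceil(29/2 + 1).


29/2 = 14.5
14.5 + 1 = 15.5
ceil(15.5) = 16

16


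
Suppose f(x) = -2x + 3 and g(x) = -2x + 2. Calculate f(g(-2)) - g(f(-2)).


3


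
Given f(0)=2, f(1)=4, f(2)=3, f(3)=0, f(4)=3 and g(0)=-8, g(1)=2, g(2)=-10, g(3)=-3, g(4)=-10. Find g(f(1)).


f(1) = 4
g(4) = -10

-10


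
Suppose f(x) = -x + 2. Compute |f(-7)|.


f(-7) = 9
|9| = 9

9


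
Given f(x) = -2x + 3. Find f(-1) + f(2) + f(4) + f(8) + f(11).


f(-1) = 5
f(2) = -1
f(4) = -5
f(8) = -13
f(11) = -19
Sum = -33

-33


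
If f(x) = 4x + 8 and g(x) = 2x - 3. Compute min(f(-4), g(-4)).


-11


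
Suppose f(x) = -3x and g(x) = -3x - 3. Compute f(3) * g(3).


108


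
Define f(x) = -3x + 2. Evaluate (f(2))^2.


f(2) = -4
(-4)^2 = 16

16


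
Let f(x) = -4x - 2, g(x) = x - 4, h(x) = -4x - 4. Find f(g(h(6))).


h(6) = -28
g(-28) = -32
f(-32) = 126

126


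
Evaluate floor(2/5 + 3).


2/5 = 0.4
0.4 + 3 = 3.4
floor(3.4) = 3

3


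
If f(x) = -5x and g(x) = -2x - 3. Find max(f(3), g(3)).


f(3) = -15
g(3) = -9
max = -9

-9


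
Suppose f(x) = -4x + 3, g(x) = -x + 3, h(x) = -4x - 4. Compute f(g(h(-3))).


h(-3) = 8
g(8) = -5
f(-5) = 23

23


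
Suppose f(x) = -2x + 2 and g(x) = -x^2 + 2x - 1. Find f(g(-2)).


g(-2) = -9
f(-9) = 20

20


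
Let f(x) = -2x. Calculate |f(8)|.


f(8) = -16
|-16| = 16

16


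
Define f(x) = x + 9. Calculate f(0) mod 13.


f(0) = 9
9 mod 13 = 9

9


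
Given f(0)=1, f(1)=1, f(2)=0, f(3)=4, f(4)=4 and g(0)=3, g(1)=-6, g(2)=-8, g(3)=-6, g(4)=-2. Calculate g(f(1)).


f(1) = 1
g(1) = -6

-6
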